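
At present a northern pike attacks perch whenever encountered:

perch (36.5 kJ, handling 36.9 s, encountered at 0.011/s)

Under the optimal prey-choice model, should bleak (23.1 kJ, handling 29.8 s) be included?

Yes

Intake rate on the current diet: R = (0.011×36.5) / (1 + 0.011×36.9) = 0.4015/1.406 = 0.2856 kJ/s.
Profitability of bleak: 23.1/29.8 = 0.7752 kJ/s.
0.7752 > 0.2856, so adding bleak raises the average — include it.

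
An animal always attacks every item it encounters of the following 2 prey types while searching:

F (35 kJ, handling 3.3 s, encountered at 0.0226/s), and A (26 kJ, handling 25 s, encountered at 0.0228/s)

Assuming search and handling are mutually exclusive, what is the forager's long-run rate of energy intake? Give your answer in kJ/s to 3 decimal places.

0.841 kJ/s

R = Σλ_iE_i / (1 + Σλ_ih_i)
Numerator: 0.0226×35 + 0.0228×26 = 1.384
Denominator: 1 + 0.0226×3.3 + 0.0228×25 = 1.645
R = 1.384/1.645 = 0.8414 kJ/s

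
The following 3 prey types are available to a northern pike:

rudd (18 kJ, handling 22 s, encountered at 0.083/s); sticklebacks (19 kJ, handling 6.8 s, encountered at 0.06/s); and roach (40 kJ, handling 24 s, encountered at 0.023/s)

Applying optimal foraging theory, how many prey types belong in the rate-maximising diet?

E/h in descending order: sticklebacks 2.79, roach 1.67, rudd 0.818 kJ/s. The optimal diet is the largest prefix of this list for which every included type satisfies E_i/h_i > R on the types above it.
Rate on top 1: 0.8097. roach: 1.67 > 0.8097 → include.
Rate on top 2: 1.051. rudd: 0.818 < 1.051 → exclude; stop.
Optimal diet: sticklebacks, roach — 2 of 3 types.

2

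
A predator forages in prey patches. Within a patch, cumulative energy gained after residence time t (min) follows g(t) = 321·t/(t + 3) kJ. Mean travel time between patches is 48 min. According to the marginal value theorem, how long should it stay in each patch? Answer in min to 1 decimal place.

12.0 min

Maximise g(t)/(T+t): set derivative to zero → g'(t)(T+t) = g(t).
g'(t) = 321·3/(t + 3)². Setting 321·3/(t+3)² = 321t/[(t+3)(48+t)] gives 3(48+t) = t(t+3), so t² = 3×48 = 144.
t* = √144 = 12 min.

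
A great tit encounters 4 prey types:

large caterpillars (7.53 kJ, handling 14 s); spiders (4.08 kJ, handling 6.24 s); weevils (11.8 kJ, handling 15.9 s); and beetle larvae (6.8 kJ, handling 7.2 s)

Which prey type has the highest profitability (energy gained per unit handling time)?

In descending order of E/h:
beetle larvae: 6.8/7.2 = 0.944 kJ/s
weevils: 11.8/15.9 = 0.742 kJ/s
spiders: 4.08/6.24 = 0.654 kJ/s
large caterpillars: 7.53/14 = 0.538 kJ/s

beetle larvae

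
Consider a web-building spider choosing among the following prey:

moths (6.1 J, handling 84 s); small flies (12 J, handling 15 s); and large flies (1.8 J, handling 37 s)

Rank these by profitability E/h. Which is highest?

In descending order of E/h:
small flies: 12/15 = 0.8 J/s
moths: 6.1/84 = 0.0726 J/s
large flies: 1.8/37 = 0.0486 J/s

small flies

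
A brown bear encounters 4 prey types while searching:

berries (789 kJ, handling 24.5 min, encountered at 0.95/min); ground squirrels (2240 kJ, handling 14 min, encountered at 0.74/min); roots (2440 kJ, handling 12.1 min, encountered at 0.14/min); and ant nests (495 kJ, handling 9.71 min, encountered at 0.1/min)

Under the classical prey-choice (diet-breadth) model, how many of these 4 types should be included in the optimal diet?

Rank by E/h (kJ/min): roots 202, ground squirrels 160, ant nests 51, berries 32.2. Include each in turn until the next type's E/h falls below the running intake rate.
Rate on top 1: 126.8. ground squirrels: 160 > 126.8 → include.
Rate on top 2: 153.1. ant nests: 51 < 153.1 → exclude; stop.
Optimal diet: roots, ground squirrels — 2 of 4 types.

2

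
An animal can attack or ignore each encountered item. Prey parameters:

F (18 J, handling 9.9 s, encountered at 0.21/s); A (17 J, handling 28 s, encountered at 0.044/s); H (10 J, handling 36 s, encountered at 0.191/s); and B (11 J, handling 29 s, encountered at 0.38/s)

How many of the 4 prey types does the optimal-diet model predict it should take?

Rank by E/h (J/s): F 1.82, A 0.607, B 0.379, H 0.278. Include each in turn until the next type's E/h falls below the running intake rate.
Rate on top 1: 1.228. A: 0.607 < 1.228 → exclude; stop.
Optimal diet: F — 1 of 4 types.

1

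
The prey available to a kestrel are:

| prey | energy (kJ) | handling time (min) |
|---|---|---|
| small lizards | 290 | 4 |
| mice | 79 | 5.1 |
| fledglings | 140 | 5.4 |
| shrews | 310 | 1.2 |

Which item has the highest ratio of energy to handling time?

Profitability E/h (kJ/min): small lizards = 290/4 = 72.5, mice = 79/5.1 = 15.5, fledglings = 140/5.4 = 25.9, shrews = 310/1.2 = 258.
Ranked: shrews > small lizards > fledglings > mice.

shrews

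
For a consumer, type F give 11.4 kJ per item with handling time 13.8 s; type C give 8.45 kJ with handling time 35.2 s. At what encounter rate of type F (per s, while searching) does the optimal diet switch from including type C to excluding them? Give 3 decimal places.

0.030 per s

At the threshold, the rate on type F alone equals the profitability of type C: λ·11.4/(1 + λ·13.8) = 8.45/35.2 = 0.2401.
Rearranging, λ(11.4 − 0.2401×13.8) = 0.2401, so λ = 0.2401/8.087 = 0.02968 per s.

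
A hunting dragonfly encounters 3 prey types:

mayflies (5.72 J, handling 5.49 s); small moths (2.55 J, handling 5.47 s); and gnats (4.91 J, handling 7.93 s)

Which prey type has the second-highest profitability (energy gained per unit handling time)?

gnats

In descending order of E/h:
mayflies: 5.72/5.49 = 1.04 J/s
gnats: 4.91/7.93 = 0.619 J/s
small moths: 2.55/5.47 = 0.466 J/s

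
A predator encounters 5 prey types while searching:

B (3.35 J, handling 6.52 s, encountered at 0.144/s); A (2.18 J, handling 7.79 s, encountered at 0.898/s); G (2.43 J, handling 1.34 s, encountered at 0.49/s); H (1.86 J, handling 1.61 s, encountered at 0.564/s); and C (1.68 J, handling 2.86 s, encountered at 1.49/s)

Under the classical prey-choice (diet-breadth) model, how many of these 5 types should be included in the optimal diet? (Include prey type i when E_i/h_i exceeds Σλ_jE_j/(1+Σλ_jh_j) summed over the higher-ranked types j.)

E/h in descending order: G 1.81, H 1.16, C 0.587, B 0.514, A 0.28 J/s. The optimal diet is the largest prefix of this list for which every included type satisfies E_i/h_i > R on the types above it.
Rate on top 1: 0.7188. H: 1.16 > 0.7188 → include.
Rate on top 2: 0.8733. C: 0.587 < 0.8733 → exclude; stop.
Optimal diet: G, H — 2 of 5 types.

2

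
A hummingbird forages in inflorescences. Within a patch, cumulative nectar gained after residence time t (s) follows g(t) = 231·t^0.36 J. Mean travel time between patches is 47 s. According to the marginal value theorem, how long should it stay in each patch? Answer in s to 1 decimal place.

Optimal t* satisfies g'(t*) = g(t*)/(T + t*).
g'(t) = 0.36·231·t^-0.64. Setting 0.36·231·t^-0.64 = 231·t^0.36/(47+t) gives 0.36(47+t) = t, so 0.64·t = 0.36×47.
t* = 0.36×47/0.64 = 26.44 s.

26.4 s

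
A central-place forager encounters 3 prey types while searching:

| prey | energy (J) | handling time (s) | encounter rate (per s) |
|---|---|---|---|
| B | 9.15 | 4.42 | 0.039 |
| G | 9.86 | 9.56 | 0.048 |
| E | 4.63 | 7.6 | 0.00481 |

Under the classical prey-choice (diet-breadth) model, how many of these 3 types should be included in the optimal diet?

3

E/h in descending order: B 2.07, G 1.03, E 0.609 J/s. The optimal diet is the largest prefix of this list for which every included type satisfies E_i/h_i > R on the types above it.
Rate on top 1: 0.3044. G: 1.03 > 0.3044 → include.
Rate on top 2: 0.5089. E: 0.609 > 0.5089 → include.
Optimal diet: B, G, E — 3 of 3 types.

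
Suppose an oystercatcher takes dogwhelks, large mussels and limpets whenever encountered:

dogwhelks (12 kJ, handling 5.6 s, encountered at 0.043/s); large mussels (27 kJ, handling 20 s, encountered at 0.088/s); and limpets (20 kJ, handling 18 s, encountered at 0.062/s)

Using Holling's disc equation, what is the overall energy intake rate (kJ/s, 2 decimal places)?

R = Σλ_iE_i / (1 + Σλ_ih_i)
Numerator: 0.043×12 + 0.088×27 + 0.062×20 = 4.132
Denominator: 1 + 0.043×5.6 + 0.088×20 + 0.062×18 = 4.117
R = 4.132/4.117 = 1.004 kJ/s

1.00 kJ/s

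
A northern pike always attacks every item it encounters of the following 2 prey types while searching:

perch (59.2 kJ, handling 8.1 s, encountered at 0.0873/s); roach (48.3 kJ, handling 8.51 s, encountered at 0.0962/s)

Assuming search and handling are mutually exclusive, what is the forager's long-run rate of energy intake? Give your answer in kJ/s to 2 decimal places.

R = (0.0873×59.2 + 0.0962×48.3) / (1 + 0.0873×8.1 + 0.0962×8.51) = 9.815/2.526 = 3.886 kJ/s.

3.89 kJ/s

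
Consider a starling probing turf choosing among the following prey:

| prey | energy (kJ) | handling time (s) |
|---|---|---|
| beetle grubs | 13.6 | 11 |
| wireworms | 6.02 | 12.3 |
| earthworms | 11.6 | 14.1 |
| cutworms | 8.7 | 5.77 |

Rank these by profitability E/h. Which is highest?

In descending order of E/h:
cutworms: 8.7/5.77 = 1.51 kJ/s
beetle grubs: 13.6/11 = 1.24 kJ/s
earthworms: 11.6/14.1 = 0.823 kJ/s
wireworms: 6.02/12.3 = 0.489 kJ/s

cutworms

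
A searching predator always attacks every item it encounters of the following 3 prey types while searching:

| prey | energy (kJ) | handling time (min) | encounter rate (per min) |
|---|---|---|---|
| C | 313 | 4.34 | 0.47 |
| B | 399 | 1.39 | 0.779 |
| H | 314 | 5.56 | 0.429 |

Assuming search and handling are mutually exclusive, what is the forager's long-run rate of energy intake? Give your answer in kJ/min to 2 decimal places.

91.06 kJ/min

Energy encountered per unit search time: 0.47×313 + 0.779×399 + 0.429×314 = 592.6 kJ/min.
Handling time per unit search time: 0.47×4.34 + 0.779×1.39 + 0.429×5.56 = 5.508.
Rate = 592.6/(1 + 5.508) = 91.06 kJ/min.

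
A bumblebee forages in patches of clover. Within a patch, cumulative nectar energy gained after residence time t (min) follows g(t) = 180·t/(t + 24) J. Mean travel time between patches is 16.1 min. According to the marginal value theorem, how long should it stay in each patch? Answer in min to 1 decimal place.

Maximise g(t)/(T+t): set derivative to zero → g'(t)(T+t) = g(t).
g'(t) = 180·24/(t + 24)². Setting 180·24/(t+24)² = 180t/[(t+24)(16.1+t)] gives 24(16.1+t) = t(t+24), so t² = 24×16.1 = 386.4.
t* = √386.4 = 19.66 min.

19.7 min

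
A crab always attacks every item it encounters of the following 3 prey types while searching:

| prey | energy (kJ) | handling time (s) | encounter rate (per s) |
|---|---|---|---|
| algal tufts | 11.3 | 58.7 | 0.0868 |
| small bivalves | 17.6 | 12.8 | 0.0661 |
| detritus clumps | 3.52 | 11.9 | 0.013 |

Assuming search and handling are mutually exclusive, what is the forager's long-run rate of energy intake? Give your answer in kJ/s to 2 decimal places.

0.31 kJ/s

Energy encountered per unit search time: 0.0868×11.3 + 0.0661×17.6 + 0.013×3.52 = 2.19 kJ/s.
Handling time per unit search time: 0.0868×58.7 + 0.0661×12.8 + 0.013×11.9 = 6.096.
Rate = 2.19/(1 + 6.096) = 0.3086 kJ/s.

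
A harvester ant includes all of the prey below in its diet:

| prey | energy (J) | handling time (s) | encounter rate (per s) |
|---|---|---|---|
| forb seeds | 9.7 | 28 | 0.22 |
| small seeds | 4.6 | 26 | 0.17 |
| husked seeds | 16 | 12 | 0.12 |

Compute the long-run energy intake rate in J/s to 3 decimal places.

R = Σλ_iE_i / (1 + Σλ_ih_i)
Numerator: 0.22×9.7 + 0.17×4.6 + 0.12×16 = 4.836
Denominator: 1 + 0.22×28 + 0.17×26 + 0.12×12 = 13.02
R = 4.836/13.02 = 0.3714 J/s

0.371 J/s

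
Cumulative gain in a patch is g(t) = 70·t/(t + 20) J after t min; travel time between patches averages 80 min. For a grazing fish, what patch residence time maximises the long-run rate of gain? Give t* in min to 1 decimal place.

40.0 min

By the marginal value theorem, leave when the instantaneous gain rate g'(t) equals the habitat-wide average g(t)/(T + t).
g'(t) = 70·20/(t + 20)². Setting 70·20/(t+20)² = 70t/[(t+20)(80+t)] gives 20(80+t) = t(t+20), so t² = 20×80 = 1600.
t* = √1600 = 40 min.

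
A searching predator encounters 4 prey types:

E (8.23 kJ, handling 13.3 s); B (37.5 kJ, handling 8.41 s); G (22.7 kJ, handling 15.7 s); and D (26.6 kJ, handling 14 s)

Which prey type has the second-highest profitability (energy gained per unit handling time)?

Profitability E/h (kJ/s): E = 8.23/13.3 = 0.619, B = 37.5/8.41 = 4.46, G = 22.7/15.7 = 1.45, D = 26.6/14 = 1.9.
Ranked: B > D > G > E.

D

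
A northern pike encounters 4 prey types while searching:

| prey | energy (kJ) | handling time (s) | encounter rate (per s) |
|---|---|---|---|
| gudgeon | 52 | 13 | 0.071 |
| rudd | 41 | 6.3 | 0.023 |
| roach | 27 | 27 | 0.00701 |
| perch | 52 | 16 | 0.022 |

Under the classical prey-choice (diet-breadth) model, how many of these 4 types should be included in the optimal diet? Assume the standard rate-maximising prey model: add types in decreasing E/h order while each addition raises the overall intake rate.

E/h in descending order: rudd 6.51, gudgeon 4, perch 3.25, roach 1 kJ/s. The optimal diet is the largest prefix of this list for which every included type satisfies E_i/h_i > R on the types above it.
Rate on top 1: 0.8237. gudgeon: 4 > 0.8237 → include.
Rate on top 2: 2.241. perch: 3.25 > 2.241 → include.
Rate on top 3: 2.388. roach: 1 < 2.388 → exclude; stop.
Optimal diet: rudd, gudgeon, perch — 3 of 4 types.

3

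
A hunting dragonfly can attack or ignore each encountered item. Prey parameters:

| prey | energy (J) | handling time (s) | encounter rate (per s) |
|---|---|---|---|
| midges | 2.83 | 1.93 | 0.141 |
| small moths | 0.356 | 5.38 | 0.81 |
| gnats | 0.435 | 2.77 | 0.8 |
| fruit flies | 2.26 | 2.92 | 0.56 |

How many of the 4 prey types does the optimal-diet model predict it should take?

Profitabilities (E/h, J/s): midges 1.47, fruit flies 0.774, gnats 0.157, small moths 0.0662. Add prey in this order while the next type's profitability exceeds the intake rate on those already taken.
Rate on top 1: 0.3137. fruit flies: 0.774 > 0.3137 → include.
Rate on top 2: 0.5726. gnats: 0.157 < 0.5726 → exclude; stop.
Optimal diet: midges, fruit flies — 2 of 4 types.

2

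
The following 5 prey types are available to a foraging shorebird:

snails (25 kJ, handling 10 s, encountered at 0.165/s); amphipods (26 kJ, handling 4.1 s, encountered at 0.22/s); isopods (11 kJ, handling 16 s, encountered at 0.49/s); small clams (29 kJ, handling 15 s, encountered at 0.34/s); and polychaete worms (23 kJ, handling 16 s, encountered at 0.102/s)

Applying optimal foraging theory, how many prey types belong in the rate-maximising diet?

1

Rank by E/h (kJ/s): amphipods 6.34, snails 2.5, small clams 1.93, polychaete worms 1.44, isopods 0.688. Include each in turn until the next type's E/h falls below the running intake rate.
Rate on top 1: 3.007. snails: 2.5 < 3.007 → exclude; stop.
Optimal diet: amphipods — 1 of 5 types.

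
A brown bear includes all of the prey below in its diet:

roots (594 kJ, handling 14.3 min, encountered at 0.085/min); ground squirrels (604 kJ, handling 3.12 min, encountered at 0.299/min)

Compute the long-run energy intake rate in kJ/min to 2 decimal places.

73.40 kJ/min

R = Σλ_iE_i / (1 + Σλ_ih_i)
Numerator: 0.085×594 + 0.299×604 = 231.1
Denominator: 1 + 0.085×14.3 + 0.299×3.12 = 3.148
R = 231.1/3.148 = 73.4 kJ/min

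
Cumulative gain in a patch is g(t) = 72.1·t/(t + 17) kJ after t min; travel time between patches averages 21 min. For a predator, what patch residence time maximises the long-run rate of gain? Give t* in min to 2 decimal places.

By the marginal value theorem, leave when the instantaneous gain rate g'(t) equals the habitat-wide average g(t)/(T + t).
g'(t) = 72.1·17/(t + 17)². Setting 72.1·17/(t+17)² = 72.1t/[(t+17)(21+t)] gives 17(21+t) = t(t+17), so t² = 17×21 = 357.
t* = √357 = 18.89 min.

18.89 min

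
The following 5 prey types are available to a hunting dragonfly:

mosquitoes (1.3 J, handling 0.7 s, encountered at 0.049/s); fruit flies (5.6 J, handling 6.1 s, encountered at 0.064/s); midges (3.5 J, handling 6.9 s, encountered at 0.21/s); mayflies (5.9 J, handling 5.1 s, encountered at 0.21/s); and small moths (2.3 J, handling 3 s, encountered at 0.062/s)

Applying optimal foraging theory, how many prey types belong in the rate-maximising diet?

4

E/h in descending order: mosquitoes 1.86, mayflies 1.16, fruit flies 0.918, small moths 0.767, midges 0.507 J/s. The optimal diet is the largest prefix of this list for which every included type satisfies E_i/h_i > R on the types above it.
Rate on top 1: 0.06159. mayflies: 1.16 > 0.06159 → include.
Rate on top 2: 0.6188. fruit flies: 0.918 > 0.6188 → include.
Rate on top 3: 0.6656. small moths: 0.767 > 0.6656 → include.
Rate on top 4: 0.6726. midges: 0.507 < 0.6726 → exclude; stop.
Optimal diet: mosquitoes, mayflies, fruit flies, small moths — 4 of 5 types.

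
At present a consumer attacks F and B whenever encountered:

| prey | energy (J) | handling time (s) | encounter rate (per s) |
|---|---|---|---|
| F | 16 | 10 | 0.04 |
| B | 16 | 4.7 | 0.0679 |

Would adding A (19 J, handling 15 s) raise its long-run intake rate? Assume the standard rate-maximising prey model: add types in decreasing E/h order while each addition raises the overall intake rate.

Yes

Current rate: (0.04×16 + 0.0679×16)/(1 + 0.04×10 + 0.0679×4.7) = 1.004 J/s.
Profitability of A: 19/15 = 1.267 J/s.
Since 1.267 > R, including A increases the long-run rate.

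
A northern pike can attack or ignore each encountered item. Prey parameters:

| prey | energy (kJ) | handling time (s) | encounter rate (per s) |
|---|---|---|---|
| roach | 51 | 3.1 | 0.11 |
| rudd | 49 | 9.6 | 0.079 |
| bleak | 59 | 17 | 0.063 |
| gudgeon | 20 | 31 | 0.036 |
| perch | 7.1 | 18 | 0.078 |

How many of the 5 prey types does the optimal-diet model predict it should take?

2

Rank by E/h (kJ/s): roach 16.5, rudd 5.1, bleak 3.47, gudgeon 0.645, perch 0.394. Include each in turn until the next type's E/h falls below the running intake rate.
Rate on top 1: 4.183. rudd: 5.1 > 4.183 → include.
Rate on top 2: 4.516. bleak: 3.47 < 4.516 → exclude; stop.
Optimal diet: roach, rudd — 2 of 5 types.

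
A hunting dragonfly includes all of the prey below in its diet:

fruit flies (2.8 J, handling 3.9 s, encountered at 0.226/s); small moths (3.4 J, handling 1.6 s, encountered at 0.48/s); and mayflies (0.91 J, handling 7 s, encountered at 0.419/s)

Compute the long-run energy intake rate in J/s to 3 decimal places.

0.474 J/s

R = (0.226×2.8 + 0.48×3.4 + 0.419×0.91) / (1 + 0.226×3.9 + 0.48×1.6 + 0.419×7) = 2.646/5.582 = 0.474 J/s.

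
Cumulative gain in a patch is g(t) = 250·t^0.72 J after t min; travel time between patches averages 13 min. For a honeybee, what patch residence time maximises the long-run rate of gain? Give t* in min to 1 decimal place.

Optimal t* satisfies g'(t*) = g(t*)/(T + t*).
g'(t) = 0.72·250·t^-0.28. Setting 0.72·250·t^-0.28 = 250·t^0.72/(13+t) gives 0.72(13+t) = t, so 0.28·t = 0.72×13.
t* = 0.72×13/0.28 = 33.43 min.

33.4 min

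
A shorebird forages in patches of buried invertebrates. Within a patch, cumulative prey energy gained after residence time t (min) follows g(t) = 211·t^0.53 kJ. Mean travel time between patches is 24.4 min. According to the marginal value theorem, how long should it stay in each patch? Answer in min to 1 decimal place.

27.5 min

Maximise g(t)/(T+t): set derivative to zero → g'(t)(T+t) = g(t).
g'(t) = 0.53·211·t^-0.47. Setting 0.53·211·t^-0.47 = 211·t^0.53/(24.4+t) gives 0.53(24.4+t) = t, so 0.47·t = 0.53×24.4.
t* = 0.53×24.4/0.47 = 27.51 min.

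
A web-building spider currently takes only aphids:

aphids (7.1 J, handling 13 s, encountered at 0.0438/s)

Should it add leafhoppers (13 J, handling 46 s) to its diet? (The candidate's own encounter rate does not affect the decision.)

Yes

On aphids alone, R = ΣλE/(1+Σλh) = 0.311/1.569 = 0.1982 J/s.
leafhoppers: E/h = 13/46 = 0.2826 J/s.
Since 0.2826 > R, including leafhoppers increases the long-run rate.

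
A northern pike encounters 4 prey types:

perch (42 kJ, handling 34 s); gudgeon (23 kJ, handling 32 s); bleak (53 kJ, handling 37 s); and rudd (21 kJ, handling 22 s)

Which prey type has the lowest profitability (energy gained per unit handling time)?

Profitability E/h (kJ/s): perch = 42/34 = 1.24, gudgeon = 23/32 = 0.719, bleak = 53/37 = 1.43, rudd = 21/22 = 0.955.
Ranked: bleak > perch > rudd > gudgeon.

gudgeon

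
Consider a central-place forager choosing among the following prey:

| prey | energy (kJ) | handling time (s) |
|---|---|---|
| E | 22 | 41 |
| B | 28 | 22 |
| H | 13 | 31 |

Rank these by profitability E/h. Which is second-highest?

Profitability E/h (kJ/s): E = 22/41 = 0.537, B = 28/22 = 1.27, H = 13/31 = 0.419.
Ranked: B > E > H.

E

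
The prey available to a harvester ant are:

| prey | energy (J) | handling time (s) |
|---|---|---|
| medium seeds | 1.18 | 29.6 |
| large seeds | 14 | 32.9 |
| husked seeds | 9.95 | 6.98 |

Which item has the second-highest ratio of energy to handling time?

large seeds

In descending order of E/h:
husked seeds: 9.95/6.98 = 1.43 J/s
large seeds: 14/32.9 = 0.426 J/s
medium seeds: 1.18/29.6 = 0.0399 J/s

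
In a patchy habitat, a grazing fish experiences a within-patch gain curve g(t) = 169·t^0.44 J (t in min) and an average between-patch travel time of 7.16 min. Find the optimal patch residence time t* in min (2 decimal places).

Optimal t* satisfies g'(t*) = g(t*)/(T + t*).
g'(t) = 0.44·169·t^-0.56. Setting 0.44·169·t^-0.56 = 169·t^0.44/(7.16+t) gives 0.44(7.16+t) = t, so 0.56·t = 0.44×7.16.
t* = 0.44×7.16/0.56 = 5.626 min.

5.63 min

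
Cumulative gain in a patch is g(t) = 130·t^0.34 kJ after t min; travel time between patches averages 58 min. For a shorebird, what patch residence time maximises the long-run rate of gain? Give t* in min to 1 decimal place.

29.9 min

By the marginal value theorem, leave when the instantaneous gain rate g'(t) equals the habitat-wide average g(t)/(T + t).
g'(t) = 0.34·130·t^-0.66. Setting 0.34·130·t^-0.66 = 130·t^0.34/(58+t) gives 0.34(58+t) = t, so 0.66·t = 0.34×58.
t* = 0.34×58/0.66 = 29.88 min.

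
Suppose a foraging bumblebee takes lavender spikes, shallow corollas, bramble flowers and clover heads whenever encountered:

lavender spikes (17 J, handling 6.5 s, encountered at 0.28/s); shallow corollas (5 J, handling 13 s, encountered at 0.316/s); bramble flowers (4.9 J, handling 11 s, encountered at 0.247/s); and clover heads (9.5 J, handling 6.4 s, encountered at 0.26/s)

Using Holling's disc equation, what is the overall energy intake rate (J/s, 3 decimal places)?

R = (0.28×17 + 0.316×5 + 0.247×4.9 + 0.26×9.5) / (1 + 0.28×6.5 + 0.316×13 + 0.247×11 + 0.26×6.4) = 10.02/11.31 = 0.886 J/s.

0.886 J/s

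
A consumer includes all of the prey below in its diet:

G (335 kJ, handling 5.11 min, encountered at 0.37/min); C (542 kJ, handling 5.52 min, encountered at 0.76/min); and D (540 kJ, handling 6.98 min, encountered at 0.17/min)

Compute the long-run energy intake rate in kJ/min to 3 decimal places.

R = Σλ_iE_i / (1 + Σλ_ih_i)
Numerator: 0.37×335 + 0.76×542 + 0.17×540 = 627.7
Denominator: 1 + 0.37×5.11 + 0.76×5.52 + 0.17×6.98 = 8.273
R = 627.7/8.273 = 75.87 kJ/min

75.874 kJ/min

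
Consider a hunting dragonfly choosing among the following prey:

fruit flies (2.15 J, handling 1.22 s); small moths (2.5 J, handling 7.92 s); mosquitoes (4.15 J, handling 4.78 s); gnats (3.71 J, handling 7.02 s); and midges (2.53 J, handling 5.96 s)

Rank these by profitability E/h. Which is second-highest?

mosquitoes

In descending order of E/h:
fruit flies: 2.15/1.22 = 1.76 J/s
mosquitoes: 4.15/4.78 = 0.868 J/s
gnats: 3.71/7.02 = 0.528 J/s
midges: 2.53/5.96 = 0.424 J/s
small moths: 2.5/7.92 = 0.316 J/s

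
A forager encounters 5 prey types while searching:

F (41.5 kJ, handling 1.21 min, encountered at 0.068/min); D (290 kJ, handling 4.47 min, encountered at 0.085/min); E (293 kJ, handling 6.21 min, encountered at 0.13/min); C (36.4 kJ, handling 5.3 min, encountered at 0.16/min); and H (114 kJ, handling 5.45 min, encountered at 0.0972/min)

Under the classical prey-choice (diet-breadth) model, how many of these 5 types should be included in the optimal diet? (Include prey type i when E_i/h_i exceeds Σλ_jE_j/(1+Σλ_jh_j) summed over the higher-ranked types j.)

E/h in descending order: D 64.9, E 47.2, F 34.3, H 20.9, C 6.87 kJ/min. The optimal diet is the largest prefix of this list for which every included type satisfies E_i/h_i > R on the types above it.
Rate on top 1: 17.86. E: 47.2 > 17.86 → include.
Rate on top 2: 28.68. F: 34.3 > 28.68 → include.
Rate on top 3: 28.89. H: 20.9 < 28.89 → exclude; stop.
Optimal diet: D, E, F — 3 of 5 types.

3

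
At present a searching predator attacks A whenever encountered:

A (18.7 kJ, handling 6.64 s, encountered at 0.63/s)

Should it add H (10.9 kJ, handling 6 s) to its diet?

Current rate: (0.63×18.7)/(1 + 0.63×6.64) = 2.273 kJ/s.
H: E/h = 10.9/6 = 1.817 kJ/s.
1.817 < 2.273, so adding H would lower the average — exclude it.

No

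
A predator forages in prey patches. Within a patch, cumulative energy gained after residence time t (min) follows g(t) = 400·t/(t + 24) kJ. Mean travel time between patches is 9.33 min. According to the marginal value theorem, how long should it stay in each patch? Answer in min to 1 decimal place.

Maximise g(t)/(T+t): set derivative to zero → g'(t)(T+t) = g(t).
g'(t) = 400·24/(t + 24)². Setting 400·24/(t+24)² = 400t/[(t+24)(9.33+t)] gives 24(9.33+t) = t(t+24), so t² = 24×9.33 = 223.9.
t* = √223.9 = 14.96 min.

15.0 min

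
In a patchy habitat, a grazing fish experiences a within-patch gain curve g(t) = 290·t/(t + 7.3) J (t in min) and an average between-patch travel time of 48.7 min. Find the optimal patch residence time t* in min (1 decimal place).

18.9 min

Optimal t* satisfies g'(t*) = g(t*)/(T + t*).
g'(t) = 290·7.3/(t + 7.3)². Setting 290·7.3/(t+7.3)² = 290t/[(t+7.3)(48.7+t)] gives 7.3(48.7+t) = t(t+7.3), so t² = 7.3×48.7 = 355.5.
t* = √355.5 = 18.85 min.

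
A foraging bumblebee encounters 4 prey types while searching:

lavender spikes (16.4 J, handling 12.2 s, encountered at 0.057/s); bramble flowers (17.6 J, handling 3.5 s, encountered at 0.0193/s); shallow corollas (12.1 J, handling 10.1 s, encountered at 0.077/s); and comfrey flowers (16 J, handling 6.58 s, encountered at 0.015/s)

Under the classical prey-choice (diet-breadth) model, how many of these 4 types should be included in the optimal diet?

Rank by E/h (J/s): bramble flowers 5.03, comfrey flowers 2.43, lavender spikes 1.34, shallow corollas 1.2. Include each in turn until the next type's E/h falls below the running intake rate.
Rate on top 1: 0.3182. comfrey flowers: 2.43 > 0.3182 → include.
Rate on top 2: 0.497. lavender spikes: 1.34 > 0.497 → include.
Rate on top 3: 0.8135. shallow corollas: 1.2 > 0.8135 → include.
Optimal diet: bramble flowers, comfrey flowers, lavender spikes, shallow corollas — 4 of 4 types.

4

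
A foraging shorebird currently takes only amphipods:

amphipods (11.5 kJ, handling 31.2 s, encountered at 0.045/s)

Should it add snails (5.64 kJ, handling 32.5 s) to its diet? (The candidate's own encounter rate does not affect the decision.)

Current rate: (0.045×11.5)/(1 + 0.045×31.2) = 0.2153 kJ/s.
snails: E/h = 5.64/32.5 = 0.1735 kJ/s.
Since 0.1735 < R, time spent handling snails is better spent searching.

No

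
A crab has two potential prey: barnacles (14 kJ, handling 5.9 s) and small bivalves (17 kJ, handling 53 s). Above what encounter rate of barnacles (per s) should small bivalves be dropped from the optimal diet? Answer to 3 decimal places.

0.026 per s

At the threshold, the rate on barnacles alone equals the profitability of small bivalves: λ·14/(1 + λ·5.9) = 17/53 = 0.3208.
Rearranging, λ(14 − 0.3208×5.9) = 0.3208, so λ = 0.3208/12.11 = 0.02649 per s.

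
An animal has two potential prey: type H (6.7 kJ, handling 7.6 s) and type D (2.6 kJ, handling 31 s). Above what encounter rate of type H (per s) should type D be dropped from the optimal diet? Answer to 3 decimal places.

At the threshold, the rate on type H alone equals the profitability of type D: λ·6.7/(1 + λ·7.6) = 2.6/31 = 0.08387.
Rearranging, λ(6.7 − 0.08387×7.6) = 0.08387, so λ = 0.08387/6.063 = 0.01383 per s.

0.014 per s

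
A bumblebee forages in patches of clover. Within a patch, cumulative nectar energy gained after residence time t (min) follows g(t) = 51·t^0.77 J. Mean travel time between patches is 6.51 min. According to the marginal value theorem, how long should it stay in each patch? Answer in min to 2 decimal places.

21.79 min

By the marginal value theorem, leave when the instantaneous gain rate g'(t) equals the habitat-wide average g(t)/(T + t).
g'(t) = 0.77·51·t^-0.23. Setting 0.77·51·t^-0.23 = 51·t^0.77/(6.51+t) gives 0.77(6.51+t) = t, so 0.23·t = 0.77×6.51.
t* = 0.77×6.51/0.23 = 21.79 min.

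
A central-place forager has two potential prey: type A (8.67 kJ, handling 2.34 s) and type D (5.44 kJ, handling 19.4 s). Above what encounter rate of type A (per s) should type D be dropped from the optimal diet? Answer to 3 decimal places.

Drop type D once their profitability E₂/h₂ falls below the rate achievable on type A alone: E₂/h₂ = λE₁/(1 + λh₁).
Solve for λ: λE₁h₂ = E₂(1 + λh₁) → λ(E₁h₂ − E₂h₁) = E₂ → λ = E₂/(E₁h₂ − E₂h₁).
λ = 5.44/(8.67×19.4 − 5.44×2.34) = 5.44/155.5 = 0.03499 per s.

0.035 per s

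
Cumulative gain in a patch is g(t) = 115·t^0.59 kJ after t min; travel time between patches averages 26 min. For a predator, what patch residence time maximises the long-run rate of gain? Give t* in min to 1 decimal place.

By the marginal value theorem, leave when the instantaneous gain rate g'(t) equals the habitat-wide average g(t)/(T + t).
g'(t) = 0.59·115·t^-0.41. Setting 0.59·115·t^-0.41 = 115·t^0.59/(26+t) gives 0.59(26+t) = t, so 0.41·t = 0.59×26.
t* = 0.59×26/0.41 = 37.41 min.

37.4 min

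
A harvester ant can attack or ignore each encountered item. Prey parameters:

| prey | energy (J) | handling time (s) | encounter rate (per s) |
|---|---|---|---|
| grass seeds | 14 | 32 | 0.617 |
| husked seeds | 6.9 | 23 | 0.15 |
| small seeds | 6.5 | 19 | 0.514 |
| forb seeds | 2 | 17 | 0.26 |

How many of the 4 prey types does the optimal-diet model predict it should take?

1

Profitabilities (E/h, J/s): grass seeds 0.438, small seeds 0.342, husked seeds 0.3, forb seeds 0.118. Add prey in this order while the next type's profitability exceeds the intake rate on those already taken.
Rate on top 1: 0.4164. small seeds: 0.342 < 0.4164 → exclude; stop.
Optimal diet: grass seeds — 1 of 4 types.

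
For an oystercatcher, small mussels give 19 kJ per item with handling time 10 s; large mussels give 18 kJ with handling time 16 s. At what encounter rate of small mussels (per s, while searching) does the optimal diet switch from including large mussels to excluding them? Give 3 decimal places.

0.145 per s

The zero-one rule: include large mussels iff E₂/h₂ > λE₁/(1+λh₁). Equality gives the switch point.
λE₁h₂ = E₂ + λE₂h₁ ⇒ λ = E₂/(E₁h₂ − E₂h₁) = 18/(304 − 180) = 0.1452 per s.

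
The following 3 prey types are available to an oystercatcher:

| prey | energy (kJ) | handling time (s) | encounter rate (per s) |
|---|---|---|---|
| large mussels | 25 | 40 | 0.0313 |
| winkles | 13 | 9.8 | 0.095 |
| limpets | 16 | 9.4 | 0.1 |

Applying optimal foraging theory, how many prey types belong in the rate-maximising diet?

2

E/h in descending order: limpets 1.7, winkles 1.33, large mussels 0.625 kJ/s. The optimal diet is the largest prefix of this list for which every included type satisfies E_i/h_i > R on the types above it.
Rate on top 1: 0.8247. winkles: 1.33 > 0.8247 → include.
Rate on top 2: 0.9875. large mussels: 0.625 < 0.9875 → exclude; stop.
Optimal diet: limpets, winkles — 2 of 3 types.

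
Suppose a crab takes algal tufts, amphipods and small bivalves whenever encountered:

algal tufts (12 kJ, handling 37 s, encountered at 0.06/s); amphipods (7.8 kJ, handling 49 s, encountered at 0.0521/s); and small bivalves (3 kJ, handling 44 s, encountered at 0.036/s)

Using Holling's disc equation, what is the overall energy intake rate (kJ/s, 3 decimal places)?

Energy encountered per unit search time: 0.06×12 + 0.0521×7.8 + 0.036×3 = 1.234 kJ/s.
Handling time per unit search time: 0.06×37 + 0.0521×49 + 0.036×44 = 6.357.
Rate = 1.234/(1 + 6.357) = 0.1678 kJ/s.

0.168 kJ/s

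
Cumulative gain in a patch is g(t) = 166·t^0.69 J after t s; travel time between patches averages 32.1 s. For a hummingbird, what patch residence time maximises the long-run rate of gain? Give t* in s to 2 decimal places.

71.45 s

By the marginal value theorem, leave when the instantaneous gain rate g'(t) equals the habitat-wide average g(t)/(T + t).
g'(t) = 0.69·166·t^-0.31. Setting 0.69·166·t^-0.31 = 166·t^0.69/(32.1+t) gives 0.69(32.1+t) = t, so 0.31·t = 0.69×32.1.
t* = 0.69×32.1/0.31 = 71.45 s.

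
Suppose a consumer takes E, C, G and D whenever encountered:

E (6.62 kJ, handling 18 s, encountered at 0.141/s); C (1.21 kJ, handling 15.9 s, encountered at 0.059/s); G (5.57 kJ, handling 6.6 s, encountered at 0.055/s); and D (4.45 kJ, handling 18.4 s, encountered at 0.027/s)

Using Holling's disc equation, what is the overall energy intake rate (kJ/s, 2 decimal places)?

0.27 kJ/s

R = (0.141×6.62 + 0.059×1.21 + 0.055×5.57 + 0.027×4.45) / (1 + 0.141×18 + 0.059×15.9 + 0.055×6.6 + 0.027×18.4) = 1.431/5.336 = 0.2682 kJ/s.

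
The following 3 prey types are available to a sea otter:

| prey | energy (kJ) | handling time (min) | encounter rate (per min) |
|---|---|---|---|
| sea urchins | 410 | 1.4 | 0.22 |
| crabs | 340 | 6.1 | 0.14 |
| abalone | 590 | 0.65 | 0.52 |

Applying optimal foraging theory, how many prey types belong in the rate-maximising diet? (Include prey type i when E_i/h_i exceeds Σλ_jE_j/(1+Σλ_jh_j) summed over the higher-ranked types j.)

2

Profitabilities (E/h, kJ/min): abalone 908, sea urchins 293, crabs 55.7. Add prey in this order while the next type's profitability exceeds the intake rate on those already taken.
Rate on top 1: 229.3. sea urchins: 293 > 229.3 → include.
Rate on top 2: 241.2. crabs: 55.7 < 241.2 → exclude; stop.
Optimal diet: abalone, sea urchins — 2 of 3 types.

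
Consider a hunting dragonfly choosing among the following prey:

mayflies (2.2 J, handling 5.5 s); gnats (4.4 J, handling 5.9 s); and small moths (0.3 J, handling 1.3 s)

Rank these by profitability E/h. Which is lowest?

small moths

Profitability E/h (J/s): mayflies = 2.2/5.5 = 0.4, gnats = 4.4/5.9 = 0.746, small moths = 0.3/1.3 = 0.231.
Ranked: gnats > mayflies > small moths.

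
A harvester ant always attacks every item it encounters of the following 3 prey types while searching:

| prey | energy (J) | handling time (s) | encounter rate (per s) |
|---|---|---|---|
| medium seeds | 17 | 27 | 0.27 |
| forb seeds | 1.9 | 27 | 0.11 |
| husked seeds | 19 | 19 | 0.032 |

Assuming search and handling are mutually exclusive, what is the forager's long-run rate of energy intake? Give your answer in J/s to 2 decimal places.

R = (0.27×17 + 0.11×1.9 + 0.032×19) / (1 + 0.27×27 + 0.11×27 + 0.032×19) = 5.407/11.87 = 0.4556 J/s.

0.46 J/s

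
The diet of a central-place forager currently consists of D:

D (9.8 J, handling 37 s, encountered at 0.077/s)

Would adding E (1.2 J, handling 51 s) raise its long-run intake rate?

On D alone, R = ΣλE/(1+Σλh) = 0.7546/3.849 = 0.1961 J/s.
Profitability of E: 1.2/51 = 0.02353 J/s.
0.02353 < 0.1961, so adding E would lower the average — exclude it.

No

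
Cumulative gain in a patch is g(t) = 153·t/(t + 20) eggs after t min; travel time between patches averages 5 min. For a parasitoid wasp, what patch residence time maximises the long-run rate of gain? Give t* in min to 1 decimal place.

By the marginal value theorem, leave when the instantaneous gain rate g'(t) equals the habitat-wide average g(t)/(T + t).
g'(t) = 153·20/(t + 20)². Setting 153·20/(t+20)² = 153t/[(t+20)(5+t)] gives 20(5+t) = t(t+20), so t² = 20×5 = 100.
t* = √100 = 10 min.

10.0 min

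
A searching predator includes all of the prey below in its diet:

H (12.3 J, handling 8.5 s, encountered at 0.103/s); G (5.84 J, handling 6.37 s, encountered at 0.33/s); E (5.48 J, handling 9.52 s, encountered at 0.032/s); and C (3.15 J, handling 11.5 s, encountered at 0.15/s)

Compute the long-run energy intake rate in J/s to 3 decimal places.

Energy encountered per unit search time: 0.103×12.3 + 0.33×5.84 + 0.032×5.48 + 0.15×3.15 = 3.842 J/s.
Handling time per unit search time: 0.103×8.5 + 0.33×6.37 + 0.032×9.52 + 0.15×11.5 = 5.007.
Rate = 3.842/(1 + 5.007) = 0.6396 J/s.

0.640 J/s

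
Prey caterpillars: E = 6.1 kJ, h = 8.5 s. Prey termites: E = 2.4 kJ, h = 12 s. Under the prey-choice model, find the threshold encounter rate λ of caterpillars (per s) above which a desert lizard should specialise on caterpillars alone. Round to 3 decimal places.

0.045 per s

At the threshold, the rate on caterpillars alone equals the profitability of termites: λ·6.1/(1 + λ·8.5) = 2.4/12 = 0.2.
Rearranging, λ(6.1 − 0.2×8.5) = 0.2, so λ = 0.2/4.4 = 0.04545 per s.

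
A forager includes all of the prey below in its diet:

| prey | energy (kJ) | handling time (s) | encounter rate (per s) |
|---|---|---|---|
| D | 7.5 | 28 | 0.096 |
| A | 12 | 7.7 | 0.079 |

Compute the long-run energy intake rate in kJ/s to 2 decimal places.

Energy encountered per unit search time: 0.096×7.5 + 0.079×12 = 1.668 kJ/s.
Handling time per unit search time: 0.096×28 + 0.079×7.7 = 3.296.
Rate = 1.668/(1 + 3.296) = 0.3882 kJ/s.

0.39 kJ/s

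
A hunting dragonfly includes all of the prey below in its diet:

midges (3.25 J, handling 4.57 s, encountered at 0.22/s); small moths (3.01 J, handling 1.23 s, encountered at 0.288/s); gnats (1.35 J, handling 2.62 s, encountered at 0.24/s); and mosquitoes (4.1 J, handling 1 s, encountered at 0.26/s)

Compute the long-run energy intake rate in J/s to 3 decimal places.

R = Σλ_iE_i / (1 + Σλ_ih_i)
Numerator: 0.22×3.25 + 0.288×3.01 + 0.24×1.35 + 0.26×4.1 = 2.972
Denominator: 1 + 0.22×4.57 + 0.288×1.23 + 0.24×2.62 + 0.26×1 = 3.248
R = 2.972/3.248 = 0.9149 J/s

0.915 J/s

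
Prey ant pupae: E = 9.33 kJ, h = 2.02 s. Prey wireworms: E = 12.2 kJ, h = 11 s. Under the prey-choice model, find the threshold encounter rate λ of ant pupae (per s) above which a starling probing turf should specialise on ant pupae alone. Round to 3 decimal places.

0.156 per s

At the threshold, the rate on ant pupae alone equals the profitability of wireworms: λ·9.33/(1 + λ·2.02) = 12.2/11 = 1.109.
Rearranging, λ(9.33 − 1.109×2.02) = 1.109, so λ = 1.109/7.09 = 0.1564 per s.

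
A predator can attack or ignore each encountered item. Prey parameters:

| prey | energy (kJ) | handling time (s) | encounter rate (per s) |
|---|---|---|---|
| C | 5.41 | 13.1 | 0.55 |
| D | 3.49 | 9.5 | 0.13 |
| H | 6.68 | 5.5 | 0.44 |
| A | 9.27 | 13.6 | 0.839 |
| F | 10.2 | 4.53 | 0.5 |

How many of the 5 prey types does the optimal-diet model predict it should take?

1

E/h in descending order: F 2.25, H 1.21, A 0.682, C 0.413, D 0.367 kJ/s. The optimal diet is the largest prefix of this list for which every included type satisfies E_i/h_i > R on the types above it.
Rate on top 1: 1.562. H: 1.21 < 1.562 → exclude; stop.
Optimal diet: F — 1 of 5 types.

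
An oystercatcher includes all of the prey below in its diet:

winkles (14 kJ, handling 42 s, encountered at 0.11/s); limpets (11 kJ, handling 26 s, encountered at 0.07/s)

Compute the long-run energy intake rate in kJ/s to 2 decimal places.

R = Σλ_iE_i / (1 + Σλ_ih_i)
Numerator: 0.11×14 + 0.07×11 = 2.31
Denominator: 1 + 0.11×42 + 0.07×26 = 7.44
R = 2.31/7.44 = 0.3105 kJ/s

0.31 kJ/s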